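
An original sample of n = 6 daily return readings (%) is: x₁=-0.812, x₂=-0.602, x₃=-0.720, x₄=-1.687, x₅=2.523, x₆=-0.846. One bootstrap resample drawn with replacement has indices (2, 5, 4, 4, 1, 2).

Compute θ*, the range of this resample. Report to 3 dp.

Resample values: -0.602, 2.523, -1.687, -1.687, -0.812, -0.602.
Range = 2.523 − -1.687 = 4.210

θ* = 4.210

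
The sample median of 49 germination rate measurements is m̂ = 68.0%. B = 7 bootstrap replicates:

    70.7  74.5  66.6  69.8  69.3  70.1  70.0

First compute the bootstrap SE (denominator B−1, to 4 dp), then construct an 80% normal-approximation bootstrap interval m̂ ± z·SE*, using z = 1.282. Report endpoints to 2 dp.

(65.01, 70.99)

Mean of replicates = 70.1429; sum of squared deviations = 32.6971; SE* = √(32.6971/6) = 2.3344
Margin = 1.282 × 2.3344 = 2.993
Interval: 68.0 ± 2.993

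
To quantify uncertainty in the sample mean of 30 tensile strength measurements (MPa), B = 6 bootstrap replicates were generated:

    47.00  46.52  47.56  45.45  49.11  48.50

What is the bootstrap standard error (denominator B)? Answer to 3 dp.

SE* = 1.217

Bootstrap SE is the standard deviation of the 6 replicate means.
Mean of replicates: (47.00 + 46.52 + 47.56 + 45.45 + 49.11 + 48.50) / 6 = 284.1400 / 6 = 47.3567
Sum of squared deviations: (−0.3567)² + (−0.8367)² + (+0.2033)² + (−1.9067)² + (+1.7533)² + (+1.1433)² = 8.8853
Variance = 8.8853 / 6 = 1.4809
SE* = √1.4809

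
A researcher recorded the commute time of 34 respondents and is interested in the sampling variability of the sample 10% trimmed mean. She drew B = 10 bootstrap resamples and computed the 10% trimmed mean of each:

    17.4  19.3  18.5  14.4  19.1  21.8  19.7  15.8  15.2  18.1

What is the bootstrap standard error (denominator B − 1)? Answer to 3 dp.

SE* = 2.272

Bootstrap SE is the standard deviation of the 10 replicate 10% trimmed means.
Mean of replicates: (17.4 + 19.3 + 18.5 + 14.4 + 19.1 + 21.8 + 19.7 + 15.8 + 15.2 + 18.1) / 10 = 179.3000 / 10 = 17.9300
Sum of squared deviations: (−0.5300)² + (+1.3700)² + (+0.5700)² + (−3.5300)² + (+1.1700)² + (+3.8700)² + (+1.7700)² + (−2.1300)² + (−2.7300)² + (+0.1700)² = 46.4410
Variance = 46.4410 / 9 = 5.1601
SE* = √5.1601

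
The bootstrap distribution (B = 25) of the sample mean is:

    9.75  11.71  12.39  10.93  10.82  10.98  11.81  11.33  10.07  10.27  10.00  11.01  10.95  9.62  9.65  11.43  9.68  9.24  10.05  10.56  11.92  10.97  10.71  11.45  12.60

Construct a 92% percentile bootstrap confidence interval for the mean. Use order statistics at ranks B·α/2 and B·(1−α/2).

Sorted replicates: 9.24, 9.62, 9.65, 9.68, 9.75, 10.00, 10.05, 10.07, 10.27, 10.56, 10.71, 10.82, 10.93, 10.95, 10.97, 10.98, 11.01, 11.33, 11.43, 11.45, 11.71, 11.81, 11.92, 12.39, 12.60
α = 0.08; lower rank = 25 × 0.040 = 1; upper rank = 25 × 0.960 = 24.
The 1st smallest replicate is 9.24; the 24th is 12.39.

(9.24, 12.39)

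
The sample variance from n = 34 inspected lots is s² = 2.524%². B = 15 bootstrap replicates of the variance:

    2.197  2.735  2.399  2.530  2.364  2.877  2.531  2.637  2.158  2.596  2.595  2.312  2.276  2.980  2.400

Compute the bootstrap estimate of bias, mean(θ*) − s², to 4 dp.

mean(θ*) = (2.197 + 2.735 + 2.399 + 2.530 + 2.364 + 2.877 + 2.531 + 2.637 + 2.158 + 2.596 + 2.595 + 2.312 + 2.276 + 2.980 + 2.400) / 15 = 2.50580
bias = 2.50580 − 2.524

bias = −0.0182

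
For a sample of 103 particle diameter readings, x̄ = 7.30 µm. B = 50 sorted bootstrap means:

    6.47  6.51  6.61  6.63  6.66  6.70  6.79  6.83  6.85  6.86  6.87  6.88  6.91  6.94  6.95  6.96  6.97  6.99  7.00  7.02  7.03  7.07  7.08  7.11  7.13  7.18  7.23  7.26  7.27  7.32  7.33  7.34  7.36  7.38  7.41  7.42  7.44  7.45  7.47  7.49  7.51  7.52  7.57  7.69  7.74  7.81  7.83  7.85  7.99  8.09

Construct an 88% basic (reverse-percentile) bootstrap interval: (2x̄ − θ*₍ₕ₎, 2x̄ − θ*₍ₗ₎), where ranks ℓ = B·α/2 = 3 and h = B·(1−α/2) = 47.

Percentile endpoints at ranks 3 and 47: θ*₍3₎ = 6.61, θ*₍47₎ = 7.83.
Basic interval reflects these around x̄:
  lower = 2 × 7.30 − 7.83 = 6.77
  upper = 2 × 7.30 − 6.61 = 7.99

(6.77, 7.99)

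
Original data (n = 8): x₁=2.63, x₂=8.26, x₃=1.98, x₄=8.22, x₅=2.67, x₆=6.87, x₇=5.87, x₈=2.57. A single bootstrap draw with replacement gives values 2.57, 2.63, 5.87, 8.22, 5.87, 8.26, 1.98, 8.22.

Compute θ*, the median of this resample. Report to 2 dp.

θ* = 5.87

Sorted: 1.98, 2.57, 2.63, 5.87, 5.87, 8.22, 8.22, 8.26
Median = average of the two middle values = 5.87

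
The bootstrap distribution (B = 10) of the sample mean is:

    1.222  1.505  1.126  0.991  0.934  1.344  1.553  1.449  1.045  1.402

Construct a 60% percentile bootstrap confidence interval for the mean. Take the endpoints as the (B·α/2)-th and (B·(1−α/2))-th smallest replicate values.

Sorted replicates: 0.934, 0.991, 1.045, 1.126, 1.222, 1.344, 1.402, 1.449, 1.505, 1.553
α = 0.40; lower rank = 10 × 0.200 = 2; upper rank = 10 × 0.800 = 8.
The 2nd smallest replicate is 0.991; the 8th is 1.449.

(0.991, 1.449)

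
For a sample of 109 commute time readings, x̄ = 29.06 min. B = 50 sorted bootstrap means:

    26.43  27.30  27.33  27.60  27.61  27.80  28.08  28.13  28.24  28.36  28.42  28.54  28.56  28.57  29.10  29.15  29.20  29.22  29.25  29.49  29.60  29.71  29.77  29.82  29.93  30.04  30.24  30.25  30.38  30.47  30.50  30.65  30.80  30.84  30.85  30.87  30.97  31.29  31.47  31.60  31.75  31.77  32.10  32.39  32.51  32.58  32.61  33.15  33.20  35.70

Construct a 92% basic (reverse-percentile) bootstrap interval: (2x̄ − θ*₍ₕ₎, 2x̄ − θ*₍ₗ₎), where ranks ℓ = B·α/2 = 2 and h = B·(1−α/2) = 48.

Percentile endpoints at ranks 2 and 48: θ*₍2₎ = 27.30, θ*₍48₎ = 33.15.
Basic interval reflects these around x̄:
  lower = 2 × 29.06 − 33.15 = 24.97
  upper = 2 × 29.06 − 27.30 = 30.82

(24.97, 30.82)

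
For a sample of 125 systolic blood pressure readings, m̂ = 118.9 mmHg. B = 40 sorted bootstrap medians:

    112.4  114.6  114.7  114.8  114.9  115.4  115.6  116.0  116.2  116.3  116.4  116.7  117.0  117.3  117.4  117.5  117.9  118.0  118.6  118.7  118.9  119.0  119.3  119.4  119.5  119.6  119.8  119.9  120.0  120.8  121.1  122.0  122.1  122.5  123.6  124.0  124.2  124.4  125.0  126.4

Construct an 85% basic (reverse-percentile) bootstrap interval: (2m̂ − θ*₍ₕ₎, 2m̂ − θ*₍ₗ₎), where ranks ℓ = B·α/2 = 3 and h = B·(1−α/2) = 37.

(113.6, 123.1)

Percentile endpoints at ranks 3 and 37: θ*₍3₎ = 114.7, θ*₍37₎ = 124.2.
Basic interval reflects these around m̂:
  lower = 2 × 118.9 − 124.2 = 113.6
  upper = 2 × 118.9 − 114.7 = 123.1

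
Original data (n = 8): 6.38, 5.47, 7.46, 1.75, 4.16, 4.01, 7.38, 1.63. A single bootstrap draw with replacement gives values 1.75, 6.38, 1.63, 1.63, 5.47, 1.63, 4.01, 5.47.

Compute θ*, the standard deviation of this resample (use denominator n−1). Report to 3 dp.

θ* = 2.066

Mean = 3.4962; sum of squared deviations = 29.8694
s² = 29.8694 / 7 = 4.2671
s = √4.2671 = 2.066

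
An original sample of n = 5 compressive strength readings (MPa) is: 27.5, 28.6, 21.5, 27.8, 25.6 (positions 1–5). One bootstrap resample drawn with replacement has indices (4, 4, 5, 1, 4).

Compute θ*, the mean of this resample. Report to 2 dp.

Resample values: 27.8, 27.8, 25.6, 27.5, 27.8.
Mean = (27.8 + 27.8 + 25.6 + 27.5 + 27.8) / 5 = 136.50 / 5 = 27.30

θ* = 27.30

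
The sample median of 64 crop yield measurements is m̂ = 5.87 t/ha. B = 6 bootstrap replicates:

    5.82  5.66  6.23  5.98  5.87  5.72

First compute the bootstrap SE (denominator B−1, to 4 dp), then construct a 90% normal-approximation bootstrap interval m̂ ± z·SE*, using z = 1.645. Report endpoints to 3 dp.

Mean of replicates = 5.8800; sum of squared deviations = 0.2102; SE* = √(0.2102/5) = 0.2050
Margin = 1.645 × 0.2050 = 0.3372
Interval: 5.87 ± 0.3372

(5.533, 6.207)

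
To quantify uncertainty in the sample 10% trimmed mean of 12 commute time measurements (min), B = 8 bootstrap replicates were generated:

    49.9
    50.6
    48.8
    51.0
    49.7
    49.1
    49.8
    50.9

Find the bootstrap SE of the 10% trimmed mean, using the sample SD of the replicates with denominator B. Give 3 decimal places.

SE* = 0.755

Bootstrap SE is the standard deviation of the 8 replicate 10% trimmed means.
Mean of replicates: (49.9 + 50.6 + 48.8 + 51.0 + 49.7 + 49.1 + 49.8 + 50.9) / 8 = 399.8000 / 8 = 49.9750
Sum of squared deviations: (−0.0750)² + (+0.6250)² + (−1.1750)² + (+1.0250)² + (−0.2750)² + (−0.8750)² + (−0.1750)² + (+0.9250)² = 4.5550
Variance = 4.5550 / 8 = 0.5694
SE* = √0.5694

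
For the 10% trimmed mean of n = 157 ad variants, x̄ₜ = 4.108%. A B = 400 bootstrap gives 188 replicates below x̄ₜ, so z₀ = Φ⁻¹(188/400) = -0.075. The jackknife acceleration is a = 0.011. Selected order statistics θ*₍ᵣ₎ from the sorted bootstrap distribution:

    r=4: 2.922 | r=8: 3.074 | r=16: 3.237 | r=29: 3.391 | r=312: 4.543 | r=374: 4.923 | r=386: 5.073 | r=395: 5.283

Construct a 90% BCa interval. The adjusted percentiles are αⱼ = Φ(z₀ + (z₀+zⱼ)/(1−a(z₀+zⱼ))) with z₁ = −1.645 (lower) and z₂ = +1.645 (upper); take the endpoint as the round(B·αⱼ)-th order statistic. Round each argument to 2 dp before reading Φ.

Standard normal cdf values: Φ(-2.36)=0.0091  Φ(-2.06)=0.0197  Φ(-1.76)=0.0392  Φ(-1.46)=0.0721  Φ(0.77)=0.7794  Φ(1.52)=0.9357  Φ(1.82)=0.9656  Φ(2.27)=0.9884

(3.237, 4.923)

Lower: z₀ + z₁ = -0.075 + (-1.645) = -1.720; 1 − a(z₀+z₁) = 1 − (0.011)(-1.720) = 1.0189; argument = -0.075 + (-1.720)/1.0189 = -1.7631 → -1.76.
α₁ = Φ(-1.76) = 0.0392; rank = round(400 × 0.0392) = 16; θ*₍16₎ = 3.237.
Upper: z₀ + z₂ = 1.570; 1 − a(z₀+z₂) = 0.9827; argument = 1.5226 → 1.52; α₂ = 0.9357; rank = 374; θ*₍374₎ = 4.923.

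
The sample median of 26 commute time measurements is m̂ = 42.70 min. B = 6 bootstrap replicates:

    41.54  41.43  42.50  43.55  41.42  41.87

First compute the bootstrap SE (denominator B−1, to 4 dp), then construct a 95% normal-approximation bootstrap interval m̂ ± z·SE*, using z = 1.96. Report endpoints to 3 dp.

(41.054, 44.346)

Mean of replicates = 42.0517; sum of squared deviations = 3.5263; SE* = √(3.5263/5) = 0.8398
Margin = 1.96 × 0.8398 = 1.6460
Interval: 42.70 ± 1.6460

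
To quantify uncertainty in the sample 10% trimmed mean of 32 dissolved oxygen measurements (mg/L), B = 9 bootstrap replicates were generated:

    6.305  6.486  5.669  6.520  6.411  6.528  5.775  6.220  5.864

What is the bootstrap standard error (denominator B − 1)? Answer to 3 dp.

Bootstrap SE is the standard deviation of the 9 replicate 10% trimmed means.
Mean of replicates: (6.305 + 6.486 + 5.669 + 6.520 + 6.411 + 6.528 + 5.775 + 6.220 + 5.864) / 9 = 55.7780 / 9 = 6.1976
Sum of squared deviations: (+0.1074)² + (+0.2884)² + (−0.5286)² + (+0.3224)² + (+0.2134)² + (+0.3304)² + (−0.4226)² + (+0.0224)² + (−0.3336)² = 0.9232
Variance = 0.9232 / 8 = 0.1154
SE* = √0.1154

SE* = 0.340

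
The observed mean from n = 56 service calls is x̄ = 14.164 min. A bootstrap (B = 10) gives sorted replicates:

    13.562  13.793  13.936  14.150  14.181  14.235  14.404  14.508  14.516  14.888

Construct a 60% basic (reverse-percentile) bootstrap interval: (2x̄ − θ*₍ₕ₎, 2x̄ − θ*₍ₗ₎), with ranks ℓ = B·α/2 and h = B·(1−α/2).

Percentile endpoints at ranks 2 and 8: θ*₍2₎ = 13.793, θ*₍8₎ = 14.508.
Basic interval reflects these around x̄:
  lower = 2 × 14.164 − 14.508 = 13.820
  upper = 2 × 14.164 − 13.793 = 14.535

(13.820, 14.535)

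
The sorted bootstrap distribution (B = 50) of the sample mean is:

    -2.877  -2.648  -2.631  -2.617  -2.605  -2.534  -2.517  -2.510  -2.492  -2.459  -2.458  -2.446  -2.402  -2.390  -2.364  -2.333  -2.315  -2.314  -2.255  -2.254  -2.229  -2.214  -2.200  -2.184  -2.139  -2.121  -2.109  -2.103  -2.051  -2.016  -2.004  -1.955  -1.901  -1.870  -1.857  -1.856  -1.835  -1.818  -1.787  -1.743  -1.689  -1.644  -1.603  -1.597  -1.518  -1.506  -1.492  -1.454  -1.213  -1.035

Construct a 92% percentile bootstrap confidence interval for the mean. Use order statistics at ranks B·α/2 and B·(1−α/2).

(-2.648, -1.454)

α = 0.08; lower rank = 50 × 0.040 = 2; upper rank = 50 × 0.960 = 48.
The 2nd smallest replicate is -2.648; the 48th is -1.454.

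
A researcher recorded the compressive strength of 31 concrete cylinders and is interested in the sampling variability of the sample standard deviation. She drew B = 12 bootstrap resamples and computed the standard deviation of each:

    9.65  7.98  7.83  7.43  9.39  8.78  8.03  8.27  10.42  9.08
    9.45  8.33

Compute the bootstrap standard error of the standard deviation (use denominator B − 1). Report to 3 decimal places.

SE* = 0.890

Bootstrap SE is the standard deviation of the 12 replicate standard deviations.
Mean of replicates: (9.65 + 7.98 + 7.83 + 7.43 + 9.39 + 8.78 + 8.03 + 8.27 + 10.42 + 9.08 + 9.45 + 8.33) / 12 = 104.6400 / 12 = 8.7200
Sum of squared deviations: (+0.9300)² + (−0.7400)² + (−0.8900)² + (−1.2900)² + (+0.6700)² + (+0.0600)² + (−0.6900)² + (−0.4500)² + (+1.7000)² + (+0.3600)² + (+0.7300)² + (−0.3900)² = 8.7044
Variance = 8.7044 / 11 = 0.7913
SE* = √0.7913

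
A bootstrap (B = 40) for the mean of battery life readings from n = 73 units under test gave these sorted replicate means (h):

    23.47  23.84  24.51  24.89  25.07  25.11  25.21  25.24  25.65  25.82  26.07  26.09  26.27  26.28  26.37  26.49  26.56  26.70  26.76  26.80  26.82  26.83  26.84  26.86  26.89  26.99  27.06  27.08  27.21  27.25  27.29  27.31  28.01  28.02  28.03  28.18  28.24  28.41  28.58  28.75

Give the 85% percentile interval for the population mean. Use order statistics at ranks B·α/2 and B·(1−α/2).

(24.51, 28.24)

α = 0.15; lower rank = 40 × 0.075 = 3; upper rank = 40 × 0.925 = 37.
The 3rd smallest replicate is 24.51; the 37th is 28.24.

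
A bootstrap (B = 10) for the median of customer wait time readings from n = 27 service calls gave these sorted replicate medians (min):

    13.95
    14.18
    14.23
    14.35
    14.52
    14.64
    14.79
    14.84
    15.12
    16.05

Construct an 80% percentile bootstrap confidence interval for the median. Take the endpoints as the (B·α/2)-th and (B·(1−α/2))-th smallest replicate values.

α = 0.20; lower rank = 10 × 0.100 = 1; upper rank = 10 × 0.900 = 9.
The 1st smallest replicate is 13.95; the 9th is 15.12.

(13.95, 15.12)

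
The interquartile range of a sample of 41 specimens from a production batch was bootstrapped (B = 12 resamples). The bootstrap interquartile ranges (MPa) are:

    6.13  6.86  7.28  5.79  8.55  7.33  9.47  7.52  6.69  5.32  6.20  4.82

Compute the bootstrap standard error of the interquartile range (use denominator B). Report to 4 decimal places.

Bootstrap SE is the standard deviation of the 12 replicate interquartile ranges.
Mean of replicates: (6.13 + 6.86 + 7.28 + 5.79 + 8.55 + 7.33 + 9.47 + 7.52 + 6.69 + 5.32 + 6.20 + 4.82) / 12 = 81.96000 / 12 = 6.83000
Sum of squared deviations: (−0.70000)² + (+0.03000)² + (+0.45000)² + (−1.04000)² + (+1.72000)² + (+0.50000)² + (+2.64000)² + (+0.69000)² + (−0.14000)² + (−1.51000)² + (−0.63000)² + (−2.01000)² = 19.16580
Variance = 19.16580 / 12 = 1.59715
SE* = √1.59715

SE* = 1.2638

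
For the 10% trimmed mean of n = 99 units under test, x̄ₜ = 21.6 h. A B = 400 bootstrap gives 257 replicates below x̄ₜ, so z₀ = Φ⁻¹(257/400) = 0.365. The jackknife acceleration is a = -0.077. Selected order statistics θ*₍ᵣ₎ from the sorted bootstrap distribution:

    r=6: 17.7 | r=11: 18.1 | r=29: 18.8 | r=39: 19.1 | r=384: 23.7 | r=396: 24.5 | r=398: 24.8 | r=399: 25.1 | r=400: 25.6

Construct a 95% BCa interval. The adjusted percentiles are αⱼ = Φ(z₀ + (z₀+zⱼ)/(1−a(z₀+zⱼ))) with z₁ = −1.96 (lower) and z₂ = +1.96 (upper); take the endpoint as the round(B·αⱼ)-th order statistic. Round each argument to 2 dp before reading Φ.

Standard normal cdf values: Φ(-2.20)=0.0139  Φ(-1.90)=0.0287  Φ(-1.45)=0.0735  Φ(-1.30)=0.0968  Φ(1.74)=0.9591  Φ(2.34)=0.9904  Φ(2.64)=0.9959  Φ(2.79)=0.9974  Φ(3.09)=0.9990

Lower: z₀ + z₁ = 0.365 + (-1.960) = -1.595; 1 − a(z₀+z₁) = 1 − (-0.077)(-1.595) = 0.8772; argument = 0.365 + (-1.595)/0.8772 = -1.4533 → -1.45.
α₁ = Φ(-1.45) = 0.0735; rank = round(400 × 0.0735) = 29; θ*₍29₎ = 18.8.
Upper: z₀ + z₂ = 2.325; 1 − a(z₀+z₂) = 1.1790; argument = 2.3370 → 2.34; α₂ = 0.9904; rank = 396; θ*₍396₎ = 24.5.

(18.8, 24.5)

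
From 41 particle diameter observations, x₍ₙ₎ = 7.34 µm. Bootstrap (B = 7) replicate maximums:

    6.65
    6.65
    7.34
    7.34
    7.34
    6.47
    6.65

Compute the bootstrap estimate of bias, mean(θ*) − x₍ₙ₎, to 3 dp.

bias = −0.420

mean(θ*) = (6.65 + 6.65 + 7.34 + 7.34 + 7.34 + 6.47 + 6.65) / 7 = 6.9200
bias = 6.9200 − 7.34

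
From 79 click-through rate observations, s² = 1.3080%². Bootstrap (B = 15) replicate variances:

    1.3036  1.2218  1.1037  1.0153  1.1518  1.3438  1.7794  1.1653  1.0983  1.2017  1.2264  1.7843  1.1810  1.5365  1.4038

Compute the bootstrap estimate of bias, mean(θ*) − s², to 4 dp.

bias = −0.0069

mean(θ*) = (1.3036 + 1.2218 + 1.1037 + 1.0153 + 1.1518 + 1.3438 + 1.7794 + 1.1653 + 1.0983 + 1.2017 + 1.2264 + 1.7843 + 1.1810 + 1.5365 + 1.4038) / 15 = 1.30111
bias = 1.30111 − 1.3080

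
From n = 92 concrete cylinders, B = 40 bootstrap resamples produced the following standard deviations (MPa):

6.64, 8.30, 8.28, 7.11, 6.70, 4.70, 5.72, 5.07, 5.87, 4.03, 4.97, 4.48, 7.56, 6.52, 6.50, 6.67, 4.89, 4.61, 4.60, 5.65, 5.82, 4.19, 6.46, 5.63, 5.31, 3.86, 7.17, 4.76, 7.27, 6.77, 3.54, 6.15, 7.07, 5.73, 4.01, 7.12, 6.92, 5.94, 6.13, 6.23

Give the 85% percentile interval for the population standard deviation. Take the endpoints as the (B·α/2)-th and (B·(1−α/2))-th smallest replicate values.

(4.01, 7.27)

Sorted replicates: 3.54, 3.86, 4.01, 4.03, 4.19, 4.48, 4.60, 4.61, 4.70, 4.76, 4.89, 4.97, 5.07, 5.31, 5.63, 5.65, 5.72, 5.73, 5.82, 5.87, 5.94, 6.13, 6.15, 6.23, 6.46, 6.50, 6.52, 6.64, 6.67, 6.70, 6.77, 6.92, 7.07, 7.11, 7.12, 7.17, 7.27, 7.56, 8.28, 8.30
α = 0.15; lower rank = 40 × 0.075 = 3; upper rank = 40 × 0.925 = 37.
The 3rd smallest replicate is 4.01; the 37th is 7.27.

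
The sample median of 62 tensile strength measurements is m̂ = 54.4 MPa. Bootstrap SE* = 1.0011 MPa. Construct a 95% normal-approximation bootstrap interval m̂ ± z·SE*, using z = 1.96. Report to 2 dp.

Margin = 1.96 × 1.0011 = 1.962
Interval: 54.4 ± 1.962

(52.44, 56.36)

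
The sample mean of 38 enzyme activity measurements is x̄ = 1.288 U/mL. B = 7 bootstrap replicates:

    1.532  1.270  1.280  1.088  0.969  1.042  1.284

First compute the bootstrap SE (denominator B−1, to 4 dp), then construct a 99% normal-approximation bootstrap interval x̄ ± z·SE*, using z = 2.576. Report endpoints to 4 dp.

(0.7960, 1.7800)

Mean of replicates = 1.2093; sum of squared deviations = 0.2188; SE* = √(0.2188/6) = 0.1910
Margin = 2.576 × 0.1910 = 0.49202
Interval: 1.288 ± 0.49202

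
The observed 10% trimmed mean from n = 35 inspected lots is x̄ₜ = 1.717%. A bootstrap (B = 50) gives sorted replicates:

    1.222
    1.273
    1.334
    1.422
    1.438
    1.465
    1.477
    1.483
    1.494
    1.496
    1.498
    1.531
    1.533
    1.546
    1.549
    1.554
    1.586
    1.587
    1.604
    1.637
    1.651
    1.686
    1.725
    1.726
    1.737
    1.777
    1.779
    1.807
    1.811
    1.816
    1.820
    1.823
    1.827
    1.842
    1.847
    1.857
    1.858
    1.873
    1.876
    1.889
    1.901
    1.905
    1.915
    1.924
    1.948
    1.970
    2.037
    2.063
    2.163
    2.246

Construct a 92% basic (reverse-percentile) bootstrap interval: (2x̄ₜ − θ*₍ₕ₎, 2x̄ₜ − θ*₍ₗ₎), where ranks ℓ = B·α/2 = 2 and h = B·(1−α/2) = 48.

(1.371, 2.161)

Percentile endpoints at ranks 2 and 48: θ*₍2₎ = 1.273, θ*₍48₎ = 2.063.
Basic interval reflects these around x̄ₜ:
  lower = 2 × 1.717 − 2.063 = 1.371
  upper = 2 × 1.717 − 1.273 = 2.161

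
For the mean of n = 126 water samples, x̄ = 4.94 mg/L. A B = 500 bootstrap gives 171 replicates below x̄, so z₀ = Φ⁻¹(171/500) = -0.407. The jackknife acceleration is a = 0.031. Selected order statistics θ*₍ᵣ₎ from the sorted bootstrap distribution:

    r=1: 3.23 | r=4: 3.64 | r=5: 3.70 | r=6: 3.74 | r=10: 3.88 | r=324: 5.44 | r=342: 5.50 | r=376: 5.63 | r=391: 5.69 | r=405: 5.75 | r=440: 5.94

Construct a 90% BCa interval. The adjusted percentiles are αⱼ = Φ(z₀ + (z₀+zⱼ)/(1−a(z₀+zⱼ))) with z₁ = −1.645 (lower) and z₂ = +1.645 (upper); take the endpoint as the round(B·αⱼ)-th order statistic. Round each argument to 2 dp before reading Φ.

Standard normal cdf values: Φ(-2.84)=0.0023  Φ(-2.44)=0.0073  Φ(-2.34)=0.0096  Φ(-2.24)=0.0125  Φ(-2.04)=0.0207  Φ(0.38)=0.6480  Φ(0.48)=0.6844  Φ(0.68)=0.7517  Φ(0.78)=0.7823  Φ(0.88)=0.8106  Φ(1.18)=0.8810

(3.70, 5.75)

Lower: z₀ + z₁ = -0.407 + (-1.645) = -2.052; 1 − a(z₀+z₁) = 1 − (0.031)(-2.052) = 1.0636; argument = -0.407 + (-2.052)/1.0636 = -2.3363 → -2.34.
α₁ = Φ(-2.34) = 0.0096; rank = round(500 × 0.0096) = 5; θ*₍5₎ = 3.70.
Upper: z₀ + z₂ = 1.238; 1 − a(z₀+z₂) = 0.9616; argument = 0.8804 → 0.88; α₂ = 0.8106; rank = 405; θ*₍405₎ = 5.75.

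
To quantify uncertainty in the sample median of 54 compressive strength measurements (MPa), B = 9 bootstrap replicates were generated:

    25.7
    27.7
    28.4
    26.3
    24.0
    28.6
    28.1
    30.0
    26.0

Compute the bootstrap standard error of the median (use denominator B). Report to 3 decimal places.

Bootstrap SE is the standard deviation of the 9 replicate medians.
Mean of replicates: (25.7 + 27.7 + 28.4 + 26.3 + 24.0 + 28.6 + 28.1 + 30.0 + 26.0) / 9 = 244.8000 / 9 = 27.2000
Sum of squared deviations: (−1.5000)² + (+0.5000)² + (+1.2000)² + (−0.9000)² + (−3.2000)² + (+1.4000)² + (+0.9000)² + (+2.8000)² + (−1.2000)² = 27.0400
Variance = 27.0400 / 9 = 3.0044
SE* = √3.0044

SE* = 1.733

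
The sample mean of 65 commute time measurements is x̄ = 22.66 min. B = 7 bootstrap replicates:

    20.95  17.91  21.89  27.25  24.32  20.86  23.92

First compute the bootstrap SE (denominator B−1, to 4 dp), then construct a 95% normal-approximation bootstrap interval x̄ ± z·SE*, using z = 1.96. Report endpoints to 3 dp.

Mean of replicates = 22.4429; sum of squared deviations = 54.4007; SE* = √(54.4007/6) = 3.0111
Margin = 1.96 × 3.0111 = 5.9018
Interval: 22.66 ± 5.9018

(16.758, 28.562)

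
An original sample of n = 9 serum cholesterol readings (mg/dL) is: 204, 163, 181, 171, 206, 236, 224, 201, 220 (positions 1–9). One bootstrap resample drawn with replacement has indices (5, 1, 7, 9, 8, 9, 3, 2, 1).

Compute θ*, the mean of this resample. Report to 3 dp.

Resample values: 206, 204, 224, 220, 201, 220, 181, 163, 204.
Mean = (206 + 204 + 224 + 220 + 201 + 220 + 181 + 163 + 204) / 9 = 1823.0 / 9 = 202.556

θ* = 202.556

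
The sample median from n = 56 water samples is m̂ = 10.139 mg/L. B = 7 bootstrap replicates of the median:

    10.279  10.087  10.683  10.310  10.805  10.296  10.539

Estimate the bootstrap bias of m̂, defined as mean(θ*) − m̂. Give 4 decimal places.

bias = +0.2894

mean(θ*) = (10.279 + 10.087 + 10.683 + 10.310 + 10.805 + 10.296 + 10.539) / 7 = 10.42843
bias = 10.42843 − 10.139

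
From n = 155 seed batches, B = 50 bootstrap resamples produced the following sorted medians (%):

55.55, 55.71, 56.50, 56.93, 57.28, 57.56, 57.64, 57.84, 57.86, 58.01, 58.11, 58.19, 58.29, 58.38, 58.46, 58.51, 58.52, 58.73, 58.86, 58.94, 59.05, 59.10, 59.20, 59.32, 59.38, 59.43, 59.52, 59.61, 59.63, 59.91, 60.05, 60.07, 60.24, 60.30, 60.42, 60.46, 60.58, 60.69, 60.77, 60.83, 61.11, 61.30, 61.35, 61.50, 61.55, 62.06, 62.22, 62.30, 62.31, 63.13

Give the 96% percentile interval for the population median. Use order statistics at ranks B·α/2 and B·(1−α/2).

α = 0.04; lower rank = 50 × 0.020 = 1; upper rank = 50 × 0.980 = 49.
The 1st smallest replicate is 55.55; the 49th is 62.31.

(55.55, 62.31)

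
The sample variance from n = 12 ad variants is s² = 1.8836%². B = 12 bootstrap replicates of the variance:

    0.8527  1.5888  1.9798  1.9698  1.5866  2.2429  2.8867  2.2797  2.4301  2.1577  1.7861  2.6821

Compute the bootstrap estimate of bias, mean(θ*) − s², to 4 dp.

mean(θ*) = (0.8527 + 1.5888 + 1.9798 + 1.9698 + 1.5866 + 2.2429 + 2.8867 + 2.2797 + 2.4301 + 2.1577 + 1.7861 + 2.6821) / 12 = 2.03692
bias = 2.03692 − 1.8836

bias = +0.1533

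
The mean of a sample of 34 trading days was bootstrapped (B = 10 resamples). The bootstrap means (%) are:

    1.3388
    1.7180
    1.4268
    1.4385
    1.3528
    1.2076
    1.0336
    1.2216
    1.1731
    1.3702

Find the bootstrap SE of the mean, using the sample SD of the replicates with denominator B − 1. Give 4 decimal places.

Bootstrap SE is the standard deviation of the 10 replicate means.
Mean of replicates: (1.3388 + 1.7180 + 1.4268 + 1.4385 + 1.3528 + 1.2076 + 1.0336 + 1.2216 + 1.1731 + 1.3702) / 10 = 13.28100 / 10 = 1.32810
Sum of squared deviations: (+0.01070)² + (+0.38990)² + (+0.09870)² + (+0.11040)² + (+0.02470)² + (−0.12050)² + (−0.29450)² + (−0.10650)² + (−0.15500)² + (+0.04210)² = 0.31307
Variance = 0.31307 / 9 = 0.03479
SE* = √0.03479

SE* = 0.1865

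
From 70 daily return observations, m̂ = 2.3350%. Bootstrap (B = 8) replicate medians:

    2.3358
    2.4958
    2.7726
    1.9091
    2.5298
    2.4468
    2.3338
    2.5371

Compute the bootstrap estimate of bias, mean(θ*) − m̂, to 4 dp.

mean(θ*) = (2.3358 + 2.4958 + 2.7726 + 1.9091 + 2.5298 + 2.4468 + 2.3338 + 2.5371) / 8 = 2.42010
bias = 2.42010 − 2.3350

bias = +0.0851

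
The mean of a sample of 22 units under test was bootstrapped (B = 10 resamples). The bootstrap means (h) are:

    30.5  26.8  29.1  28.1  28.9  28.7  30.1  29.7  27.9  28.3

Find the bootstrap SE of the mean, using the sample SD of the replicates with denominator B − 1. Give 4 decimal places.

SE* = 1.1080

Bootstrap SE is the standard deviation of the 10 replicate means.
Mean of replicates: (30.5 + 26.8 + 29.1 + 28.1 + 28.9 + 28.7 + 30.1 + 29.7 + 27.9 + 28.3) / 10 = 288.10000 / 10 = 28.81000
Sum of squared deviations: (+1.69000)² + (−2.01000)² + (+0.29000)² + (−0.71000)² + (+0.09000)² + (−0.11000)² + (+1.29000)² + (+0.89000)² + (−0.91000)² + (−0.51000)² = 11.04900
Variance = 11.04900 / 9 = 1.22767
SE* = √1.22767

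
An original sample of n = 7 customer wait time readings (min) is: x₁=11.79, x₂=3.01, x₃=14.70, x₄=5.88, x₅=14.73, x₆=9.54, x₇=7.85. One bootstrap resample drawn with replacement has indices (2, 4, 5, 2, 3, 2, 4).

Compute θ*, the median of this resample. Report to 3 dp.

θ* = 5.880

Resample values: 3.01, 5.88, 14.73, 3.01, 14.70, 3.01, 5.88.
Sorted: 3.01, 3.01, 3.01, 5.88, 5.88, 14.70, 14.73
Median = middle value = 5.880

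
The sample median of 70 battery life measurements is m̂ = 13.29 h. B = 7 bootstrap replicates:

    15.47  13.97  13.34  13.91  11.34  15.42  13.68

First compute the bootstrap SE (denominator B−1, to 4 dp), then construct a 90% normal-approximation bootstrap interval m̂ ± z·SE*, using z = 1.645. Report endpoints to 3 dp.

(10.994, 15.586)

Mean of replicates = 13.8757; sum of squared deviations = 11.6918; SE* = √(11.6918/6) = 1.3959
Margin = 1.645 × 1.3959 = 2.2963
Interval: 13.29 ± 2.2963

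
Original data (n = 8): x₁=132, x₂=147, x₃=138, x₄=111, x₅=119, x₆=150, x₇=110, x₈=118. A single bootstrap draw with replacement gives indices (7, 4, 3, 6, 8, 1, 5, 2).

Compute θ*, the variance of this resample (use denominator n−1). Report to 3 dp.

Resample values: 110, 111, 138, 150, 118, 132, 119, 147.
Mean = 128.1250; sum of squared deviations = 1754.8750
s² = 1754.8750 / 7 = 250.6964

θ* = 250.696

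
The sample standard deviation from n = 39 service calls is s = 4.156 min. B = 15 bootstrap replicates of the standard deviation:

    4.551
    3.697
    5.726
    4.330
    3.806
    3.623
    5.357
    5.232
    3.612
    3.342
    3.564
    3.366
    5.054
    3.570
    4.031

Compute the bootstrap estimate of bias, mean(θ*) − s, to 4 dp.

mean(θ*) = (4.551 + 3.697 + 5.726 + 4.330 + 3.806 + 3.623 + 5.357 + 5.232 + 3.612 + 3.342 + 3.564 + 3.366 + 5.054 + 3.570 + 4.031) / 15 = 4.19073
bias = 4.19073 − 4.156

bias = +0.0347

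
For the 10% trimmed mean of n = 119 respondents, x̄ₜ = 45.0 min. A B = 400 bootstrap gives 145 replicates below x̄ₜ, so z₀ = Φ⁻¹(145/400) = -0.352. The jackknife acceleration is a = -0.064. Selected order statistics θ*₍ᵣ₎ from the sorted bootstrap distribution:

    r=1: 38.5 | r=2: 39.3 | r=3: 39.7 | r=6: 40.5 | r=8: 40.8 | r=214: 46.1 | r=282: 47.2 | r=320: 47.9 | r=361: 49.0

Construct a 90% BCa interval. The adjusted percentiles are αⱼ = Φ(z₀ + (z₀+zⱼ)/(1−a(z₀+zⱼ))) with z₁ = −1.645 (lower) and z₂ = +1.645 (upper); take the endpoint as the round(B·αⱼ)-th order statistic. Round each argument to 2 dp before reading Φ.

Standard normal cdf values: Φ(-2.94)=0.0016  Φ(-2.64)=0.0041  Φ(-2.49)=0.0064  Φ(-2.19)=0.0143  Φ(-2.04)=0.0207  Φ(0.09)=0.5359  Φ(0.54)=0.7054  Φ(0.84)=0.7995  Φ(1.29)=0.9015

(39.3, 47.9)

Lower: z₀ + z₁ = -0.352 + (-1.645) = -1.997; 1 − a(z₀+z₁) = 1 − (-0.064)(-1.997) = 0.8722; argument = -0.352 + (-1.997)/0.8722 = -2.6416 → -2.64.
α₁ = Φ(-2.64) = 0.0041; rank = round(400 × 0.0041) = 2; θ*₍2₎ = 39.3.
Upper: z₀ + z₂ = 1.293; 1 − a(z₀+z₂) = 1.0828; argument = 0.8422 → 0.84; α₂ = 0.7995; rank = 320; θ*₍320₎ = 47.9.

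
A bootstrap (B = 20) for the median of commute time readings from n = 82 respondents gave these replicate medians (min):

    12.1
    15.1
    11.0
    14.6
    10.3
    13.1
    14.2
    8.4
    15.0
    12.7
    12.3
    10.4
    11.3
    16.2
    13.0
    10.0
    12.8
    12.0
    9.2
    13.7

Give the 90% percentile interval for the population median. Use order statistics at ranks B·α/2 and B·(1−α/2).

Sorted replicates: 8.4, 9.2, 10.0, 10.3, 10.4, 11.0, 11.3, 12.0, 12.1, 12.3, 12.7, 12.8, 13.0, 13.1, 13.7, 14.2, 14.6, 15.0, 15.1, 16.2
α = 0.10; lower rank = 20 × 0.050 = 1; upper rank = 20 × 0.950 = 19.
The 1st smallest replicate is 8.4; the 19th is 15.1.

(8.4, 15.1)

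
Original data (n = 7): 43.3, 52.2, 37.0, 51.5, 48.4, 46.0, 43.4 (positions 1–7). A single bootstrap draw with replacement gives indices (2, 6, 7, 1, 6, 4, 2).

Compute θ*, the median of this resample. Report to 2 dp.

θ* = 46.00

Resample values: 52.2, 46.0, 43.4, 43.3, 46.0, 51.5, 52.2.
Sorted: 43.3, 43.4, 46.0, 46.0, 51.5, 52.2, 52.2
Median = middle value = 46.00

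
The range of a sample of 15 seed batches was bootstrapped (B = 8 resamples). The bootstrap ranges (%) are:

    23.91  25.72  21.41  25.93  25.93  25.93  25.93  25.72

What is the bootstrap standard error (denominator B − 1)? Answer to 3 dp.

Bootstrap SE is the standard deviation of the 8 replicate ranges.
Mean of replicates: (23.91 + 25.72 + 21.41 + 25.93 + 25.93 + 25.93 + 25.93 + 25.72) / 8 = 200.4800 / 8 = 25.0600
Sum of squared deviations: (−1.1500)² + (+0.6600)² + (−3.6500)² + (+0.8700)² + (+0.8700)² + (+0.8700)² + (+0.8700)² + (+0.6600)² = 18.5438
Variance = 18.5438 / 7 = 2.6491
SE* = √2.6491

SE* = 1.628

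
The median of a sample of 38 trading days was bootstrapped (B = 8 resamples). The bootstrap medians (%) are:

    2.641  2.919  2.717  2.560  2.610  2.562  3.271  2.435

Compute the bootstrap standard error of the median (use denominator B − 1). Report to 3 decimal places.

SE* = 0.265

Bootstrap SE is the standard deviation of the 8 replicate medians.
Mean of replicates: (2.641 + 2.919 + 2.717 + 2.560 + 2.610 + 2.562 + 3.271 + 2.435) / 8 = 21.7150 / 8 = 2.7144
Sum of squared deviations: (−0.0734)² + (+0.2046)² + (+0.0026)² + (−0.1544)² + (−0.1044)² + (−0.1524)² + (+0.5566)² + (−0.2794)² = 0.4931
Variance = 0.4931 / 7 = 0.0704
SE* = √0.0704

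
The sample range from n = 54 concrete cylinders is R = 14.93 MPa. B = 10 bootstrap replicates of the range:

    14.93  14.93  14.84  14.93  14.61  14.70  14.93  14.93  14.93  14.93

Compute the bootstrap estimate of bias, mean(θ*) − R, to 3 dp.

bias = −0.064

mean(θ*) = (14.93 + 14.93 + 14.84 + 14.93 + 14.61 + 14.70 + 14.93 + 14.93 + 14.93 + 14.93) / 10 = 14.8660
bias = 14.8660 − 14.93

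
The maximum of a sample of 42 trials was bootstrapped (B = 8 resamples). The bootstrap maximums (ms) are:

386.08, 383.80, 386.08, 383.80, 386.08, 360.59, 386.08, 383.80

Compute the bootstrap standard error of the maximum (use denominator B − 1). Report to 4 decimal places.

Bootstrap SE is the standard deviation of the 8 replicate maximums.
Mean of replicates: (386.08 + 383.80 + 386.08 + 383.80 + 386.08 + 360.59 + 386.08 + 383.80) / 8 = 3056.31000 / 8 = 382.03875
Sum of squared deviations: (+4.04125)² + (+1.76125)² + (+4.04125)² + (+1.76125)² + (+4.04125)² + (−21.44875)² + (+4.04125)² + (+1.76125)² = 534.68169
Variance = 534.68169 / 7 = 76.38310
SE* = √76.38310

SE* = 8.7397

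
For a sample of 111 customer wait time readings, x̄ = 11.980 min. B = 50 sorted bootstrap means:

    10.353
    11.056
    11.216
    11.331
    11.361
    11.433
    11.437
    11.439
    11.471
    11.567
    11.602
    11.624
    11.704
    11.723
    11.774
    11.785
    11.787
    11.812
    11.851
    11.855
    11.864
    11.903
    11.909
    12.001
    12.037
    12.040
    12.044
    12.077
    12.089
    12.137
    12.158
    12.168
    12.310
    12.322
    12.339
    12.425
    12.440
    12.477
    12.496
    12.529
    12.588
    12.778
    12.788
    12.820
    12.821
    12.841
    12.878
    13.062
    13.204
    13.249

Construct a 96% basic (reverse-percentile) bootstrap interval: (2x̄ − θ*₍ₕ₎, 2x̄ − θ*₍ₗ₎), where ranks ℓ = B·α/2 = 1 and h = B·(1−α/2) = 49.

(10.756, 13.607)

Percentile endpoints at ranks 1 and 49: θ*₍1₎ = 10.353, θ*₍49₎ = 13.204.
Basic interval reflects these around x̄:
  lower = 2 × 11.980 − 13.204 = 10.756
  upper = 2 × 11.980 − 10.353 = 13.607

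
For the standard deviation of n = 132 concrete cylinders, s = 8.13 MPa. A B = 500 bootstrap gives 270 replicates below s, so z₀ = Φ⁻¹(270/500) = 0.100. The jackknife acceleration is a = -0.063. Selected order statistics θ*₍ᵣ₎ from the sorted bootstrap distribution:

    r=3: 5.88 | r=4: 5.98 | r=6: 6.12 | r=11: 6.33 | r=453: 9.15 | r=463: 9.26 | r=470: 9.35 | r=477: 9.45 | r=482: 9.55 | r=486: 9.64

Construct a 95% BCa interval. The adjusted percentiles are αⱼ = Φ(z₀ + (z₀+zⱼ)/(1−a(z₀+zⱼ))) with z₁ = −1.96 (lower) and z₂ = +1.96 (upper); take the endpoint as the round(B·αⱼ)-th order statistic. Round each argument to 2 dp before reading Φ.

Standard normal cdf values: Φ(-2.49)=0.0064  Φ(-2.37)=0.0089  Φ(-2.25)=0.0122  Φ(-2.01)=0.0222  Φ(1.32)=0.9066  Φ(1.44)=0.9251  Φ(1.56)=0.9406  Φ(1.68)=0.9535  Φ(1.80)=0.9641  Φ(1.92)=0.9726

(6.33, 9.64)

Lower: z₀ + z₁ = 0.100 + (-1.960) = -1.860; 1 − a(z₀+z₁) = 1 − (-0.063)(-1.860) = 0.8828; argument = 0.100 + (-1.860)/0.8828 = -2.0069 → -2.01.
α₁ = Φ(-2.01) = 0.0222; rank = round(500 × 0.0222) = 11; θ*₍11₎ = 6.33.
Upper: z₀ + z₂ = 2.060; 1 − a(z₀+z₂) = 1.1298; argument = 1.9234 → 1.92; α₂ = 0.9726; rank = 486; θ*₍486₎ = 9.64.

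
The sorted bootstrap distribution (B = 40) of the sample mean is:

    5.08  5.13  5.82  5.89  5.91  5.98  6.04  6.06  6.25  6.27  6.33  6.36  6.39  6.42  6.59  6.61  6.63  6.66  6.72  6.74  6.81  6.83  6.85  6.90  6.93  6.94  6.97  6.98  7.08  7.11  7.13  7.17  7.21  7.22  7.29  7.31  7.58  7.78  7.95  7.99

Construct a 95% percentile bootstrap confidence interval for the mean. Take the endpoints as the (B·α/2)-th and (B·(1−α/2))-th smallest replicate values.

α = 0.05; lower rank = 40 × 0.025 = 1; upper rank = 40 × 0.975 = 39.
The 1st smallest replicate is 5.08; the 39th is 7.95.

(5.08, 7.95)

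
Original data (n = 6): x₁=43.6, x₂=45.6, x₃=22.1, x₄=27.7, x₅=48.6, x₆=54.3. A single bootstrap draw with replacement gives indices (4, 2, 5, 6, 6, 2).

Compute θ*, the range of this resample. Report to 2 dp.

Resample values: 27.7, 45.6, 48.6, 54.3, 54.3, 45.6.
Range = 54.3 − 27.7 = 26.60

θ* = 26.60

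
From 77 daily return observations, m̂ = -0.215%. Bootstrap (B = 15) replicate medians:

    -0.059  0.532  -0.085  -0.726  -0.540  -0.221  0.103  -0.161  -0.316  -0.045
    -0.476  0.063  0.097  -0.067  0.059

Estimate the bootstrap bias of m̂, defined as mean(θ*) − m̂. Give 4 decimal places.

bias = +0.0922

mean(θ*) = ((-0.059) + 0.532 + (-0.085) + (-0.726) + (-0.540) + (-0.221) + 0.103 + (-0.161) + (-0.316) + (-0.045) + (-0.476) + 0.063 + 0.097 + (-0.067) + 0.059) / 15 = -0.12280
bias = -0.12280 − -0.215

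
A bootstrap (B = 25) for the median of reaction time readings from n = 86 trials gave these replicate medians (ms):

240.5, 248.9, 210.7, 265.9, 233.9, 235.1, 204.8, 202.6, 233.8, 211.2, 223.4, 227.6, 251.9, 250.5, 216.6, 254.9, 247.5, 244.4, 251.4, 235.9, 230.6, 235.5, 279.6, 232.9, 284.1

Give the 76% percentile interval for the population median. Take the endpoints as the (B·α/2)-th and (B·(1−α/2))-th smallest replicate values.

(210.7, 254.9)

Sorted replicates: 202.6, 204.8, 210.7, 211.2, 216.6, 223.4, 227.6, 230.6, 232.9, 233.8, 233.9, 235.1, 235.5, 235.9, 240.5, 244.4, 247.5, 248.9, 250.5, 251.4, 251.9, 254.9, 265.9, 279.6, 284.1
α = 0.24; lower rank = 25 × 0.120 = 3; upper rank = 25 × 0.880 = 22.
The 3rd smallest replicate is 210.7; the 22nd is 254.9.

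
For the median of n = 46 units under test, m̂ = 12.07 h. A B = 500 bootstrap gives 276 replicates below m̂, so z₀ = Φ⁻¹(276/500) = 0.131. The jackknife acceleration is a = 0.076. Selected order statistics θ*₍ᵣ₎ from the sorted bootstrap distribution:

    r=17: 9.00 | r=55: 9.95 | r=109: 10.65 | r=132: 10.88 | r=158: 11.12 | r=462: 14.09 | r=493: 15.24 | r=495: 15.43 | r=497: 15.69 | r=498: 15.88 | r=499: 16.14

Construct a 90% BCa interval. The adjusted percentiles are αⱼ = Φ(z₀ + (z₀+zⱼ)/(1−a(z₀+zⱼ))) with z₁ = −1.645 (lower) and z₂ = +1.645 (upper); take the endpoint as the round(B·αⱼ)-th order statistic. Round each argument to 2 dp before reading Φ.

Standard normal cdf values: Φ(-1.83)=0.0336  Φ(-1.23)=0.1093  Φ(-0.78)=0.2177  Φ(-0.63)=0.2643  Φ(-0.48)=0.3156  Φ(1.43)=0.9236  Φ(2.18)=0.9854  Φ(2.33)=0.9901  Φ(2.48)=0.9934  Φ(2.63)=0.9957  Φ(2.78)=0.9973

Lower: z₀ + z₁ = 0.131 + (-1.645) = -1.514; 1 − a(z₀+z₁) = 1 − (0.076)(-1.514) = 1.1151; argument = 0.131 + (-1.514)/1.1151 = -1.2268 → -1.23.
α₁ = Φ(-1.23) = 0.1093; rank = round(500 × 0.1093) = 55; θ*₍55₎ = 9.95.
Upper: z₀ + z₂ = 1.776; 1 − a(z₀+z₂) = 0.8650; argument = 2.1841 → 2.18; α₂ = 0.9854; rank = 493; θ*₍493₎ = 15.24.

(9.95, 15.24)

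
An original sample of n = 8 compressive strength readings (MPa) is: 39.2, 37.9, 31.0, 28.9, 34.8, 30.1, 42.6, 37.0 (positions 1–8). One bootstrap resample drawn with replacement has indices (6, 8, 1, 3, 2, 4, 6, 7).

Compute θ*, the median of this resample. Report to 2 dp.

Resample values: 30.1, 37.0, 39.2, 31.0, 37.9, 28.9, 30.1, 42.6.
Sorted: 28.9, 30.1, 30.1, 31.0, 37.0, 37.9, 39.2, 42.6
Median = average of the two middle values = 34.00

θ* = 34.00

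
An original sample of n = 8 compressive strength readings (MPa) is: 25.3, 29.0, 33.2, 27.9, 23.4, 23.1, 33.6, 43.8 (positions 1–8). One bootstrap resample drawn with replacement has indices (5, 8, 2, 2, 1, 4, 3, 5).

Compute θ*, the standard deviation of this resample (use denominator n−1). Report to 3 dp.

θ* = 6.689

Resample values: 23.4, 43.8, 29.0, 29.0, 25.3, 27.9, 33.2, 23.4.
Mean = 29.3750; sum of squared deviations = 313.1750
s² = 313.1750 / 7 = 44.7393
s = √44.7393 = 6.689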